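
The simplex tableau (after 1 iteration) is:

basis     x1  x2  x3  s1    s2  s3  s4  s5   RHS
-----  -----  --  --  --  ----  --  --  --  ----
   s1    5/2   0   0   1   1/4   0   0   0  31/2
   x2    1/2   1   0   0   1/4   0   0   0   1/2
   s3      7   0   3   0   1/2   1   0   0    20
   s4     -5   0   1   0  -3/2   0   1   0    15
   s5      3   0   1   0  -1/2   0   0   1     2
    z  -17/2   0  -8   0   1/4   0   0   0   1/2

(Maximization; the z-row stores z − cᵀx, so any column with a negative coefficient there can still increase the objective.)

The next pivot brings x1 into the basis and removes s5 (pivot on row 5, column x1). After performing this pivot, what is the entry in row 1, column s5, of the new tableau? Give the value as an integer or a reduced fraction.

-5/6

Pivot element is row 5, column x1: 3.
Normalize row 5: new (row 5, s5) = 1/3 = 1/3.
row 1 ← row 1 − (5/2)·(new row 5): 0 − (5/2)·(1/3) = -5/6.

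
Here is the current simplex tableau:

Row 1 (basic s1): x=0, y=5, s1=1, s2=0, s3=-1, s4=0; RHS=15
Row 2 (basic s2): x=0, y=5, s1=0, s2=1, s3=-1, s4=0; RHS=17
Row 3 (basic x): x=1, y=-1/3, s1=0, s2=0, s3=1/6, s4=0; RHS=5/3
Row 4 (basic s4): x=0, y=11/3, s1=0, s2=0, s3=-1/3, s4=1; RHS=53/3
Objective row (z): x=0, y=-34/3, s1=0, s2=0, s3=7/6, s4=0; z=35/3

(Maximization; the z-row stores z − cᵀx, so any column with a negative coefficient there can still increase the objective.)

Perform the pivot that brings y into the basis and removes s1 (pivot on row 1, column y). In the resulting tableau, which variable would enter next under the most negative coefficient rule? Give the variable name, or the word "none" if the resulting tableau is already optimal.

s3

Pivot element 5. New z-row = old z-row − (-34/3)·(row 1/5).
Updated z-row coefficients: x: 0, y: 0, s1: 34/15, s2: 0, s3: -11/10, s4: 0.
The most negative is -11/10 in column s3, so s3 would enter next.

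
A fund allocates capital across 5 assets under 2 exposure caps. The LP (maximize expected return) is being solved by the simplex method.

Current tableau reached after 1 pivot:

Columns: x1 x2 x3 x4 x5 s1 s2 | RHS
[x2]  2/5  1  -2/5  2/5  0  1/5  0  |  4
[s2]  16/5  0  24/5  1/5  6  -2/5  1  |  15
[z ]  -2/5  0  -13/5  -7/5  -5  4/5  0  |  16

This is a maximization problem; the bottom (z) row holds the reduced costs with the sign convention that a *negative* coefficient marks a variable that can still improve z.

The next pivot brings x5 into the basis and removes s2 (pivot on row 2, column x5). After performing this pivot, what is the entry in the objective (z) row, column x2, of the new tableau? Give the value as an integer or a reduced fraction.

0

Pivot element is row 2, column x5: 6.
Normalize row 2: new (row 2, x2) = 0/6 = 0.
z-row ← z-row − (-5)·(new row 2): 0 − (-5)·0 = 0.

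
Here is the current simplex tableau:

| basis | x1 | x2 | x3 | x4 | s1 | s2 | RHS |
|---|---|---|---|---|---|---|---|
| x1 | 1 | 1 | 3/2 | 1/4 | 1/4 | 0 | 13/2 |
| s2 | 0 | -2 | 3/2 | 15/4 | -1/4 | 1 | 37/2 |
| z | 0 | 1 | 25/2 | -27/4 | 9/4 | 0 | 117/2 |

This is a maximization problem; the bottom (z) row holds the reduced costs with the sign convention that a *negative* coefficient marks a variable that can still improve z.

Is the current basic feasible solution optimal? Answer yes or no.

Column x4 has objective-row coefficient -27/4, which is negative; an improving pivot exists, so not yet optimal.

no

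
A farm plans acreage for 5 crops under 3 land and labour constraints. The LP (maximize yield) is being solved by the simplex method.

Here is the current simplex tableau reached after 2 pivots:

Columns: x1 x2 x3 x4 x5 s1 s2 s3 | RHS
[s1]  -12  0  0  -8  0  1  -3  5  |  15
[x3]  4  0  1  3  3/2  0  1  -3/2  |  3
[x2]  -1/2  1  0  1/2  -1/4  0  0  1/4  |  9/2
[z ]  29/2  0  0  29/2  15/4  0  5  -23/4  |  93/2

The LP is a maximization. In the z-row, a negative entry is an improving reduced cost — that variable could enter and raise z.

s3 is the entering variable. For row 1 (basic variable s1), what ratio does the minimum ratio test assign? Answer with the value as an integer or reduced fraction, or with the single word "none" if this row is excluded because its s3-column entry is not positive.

Ratio = RHS / (s3 entry) = 15 / 5 = 3.

3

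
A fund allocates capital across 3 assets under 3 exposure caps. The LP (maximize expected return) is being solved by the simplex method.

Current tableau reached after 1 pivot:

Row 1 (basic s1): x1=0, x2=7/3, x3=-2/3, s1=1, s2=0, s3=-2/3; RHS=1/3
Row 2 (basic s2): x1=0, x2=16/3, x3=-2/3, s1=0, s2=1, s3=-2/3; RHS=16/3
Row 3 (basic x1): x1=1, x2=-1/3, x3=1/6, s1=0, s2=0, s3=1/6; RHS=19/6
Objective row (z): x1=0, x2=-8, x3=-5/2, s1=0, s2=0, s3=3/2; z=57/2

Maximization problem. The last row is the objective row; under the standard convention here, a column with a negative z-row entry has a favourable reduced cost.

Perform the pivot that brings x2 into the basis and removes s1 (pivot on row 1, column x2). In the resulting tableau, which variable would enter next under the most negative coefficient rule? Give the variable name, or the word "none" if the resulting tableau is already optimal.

x3

Pivot element 7/3. New z-row = old z-row − (-8)·(row 1/(7/3)).
Updated z-row coefficients: x1: 0, x2: 0, x3: -67/14, s1: 24/7, s2: 0, s3: -11/14.
The most negative is -67/14 in column x3, so x3 would enter next.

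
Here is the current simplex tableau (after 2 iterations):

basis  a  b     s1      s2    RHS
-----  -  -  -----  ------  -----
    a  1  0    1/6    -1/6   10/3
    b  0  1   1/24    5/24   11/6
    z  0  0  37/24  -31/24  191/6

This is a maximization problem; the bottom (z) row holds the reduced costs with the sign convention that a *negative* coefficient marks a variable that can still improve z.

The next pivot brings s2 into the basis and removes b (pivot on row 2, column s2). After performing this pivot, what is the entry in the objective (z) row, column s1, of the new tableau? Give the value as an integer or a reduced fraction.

9/5

Pivot element is row 2, column s2: 5/24.
Normalize row 2: new (row 2, s1) = (1/24)/(5/24) = 1/5.
z-row ← z-row − (-31/24)·(new row 2): 37/24 − (-31/24)·(1/5) = 9/5.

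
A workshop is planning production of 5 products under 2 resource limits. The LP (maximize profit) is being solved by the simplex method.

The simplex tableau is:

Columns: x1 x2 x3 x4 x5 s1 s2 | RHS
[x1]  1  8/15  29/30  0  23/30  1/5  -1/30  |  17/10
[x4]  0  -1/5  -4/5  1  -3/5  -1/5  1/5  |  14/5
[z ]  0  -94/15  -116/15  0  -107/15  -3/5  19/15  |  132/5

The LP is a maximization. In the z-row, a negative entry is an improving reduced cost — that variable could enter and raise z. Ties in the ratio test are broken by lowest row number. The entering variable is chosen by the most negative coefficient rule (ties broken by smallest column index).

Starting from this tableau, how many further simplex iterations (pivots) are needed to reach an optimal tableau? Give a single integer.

2

pivot: x3 in, x1 out → z = 40
pivot: x2 in, x3 out → z = 371/8
No improving column remains; optimal.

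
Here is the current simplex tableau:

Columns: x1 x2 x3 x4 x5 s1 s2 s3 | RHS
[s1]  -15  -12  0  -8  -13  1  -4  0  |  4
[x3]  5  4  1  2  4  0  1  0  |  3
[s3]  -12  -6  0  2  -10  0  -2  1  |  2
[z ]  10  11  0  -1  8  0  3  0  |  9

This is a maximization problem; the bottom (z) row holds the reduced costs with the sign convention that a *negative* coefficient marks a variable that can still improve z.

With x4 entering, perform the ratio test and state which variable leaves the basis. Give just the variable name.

s3

Ratios: row 1 (s1): entry -8 ≤ 0, skip; row 2 (x3): 3/2 = 3/2; row 3 (s3): 2/2 = 1.
Minimum ratio 1 is in the s3 row, so s3 leaves.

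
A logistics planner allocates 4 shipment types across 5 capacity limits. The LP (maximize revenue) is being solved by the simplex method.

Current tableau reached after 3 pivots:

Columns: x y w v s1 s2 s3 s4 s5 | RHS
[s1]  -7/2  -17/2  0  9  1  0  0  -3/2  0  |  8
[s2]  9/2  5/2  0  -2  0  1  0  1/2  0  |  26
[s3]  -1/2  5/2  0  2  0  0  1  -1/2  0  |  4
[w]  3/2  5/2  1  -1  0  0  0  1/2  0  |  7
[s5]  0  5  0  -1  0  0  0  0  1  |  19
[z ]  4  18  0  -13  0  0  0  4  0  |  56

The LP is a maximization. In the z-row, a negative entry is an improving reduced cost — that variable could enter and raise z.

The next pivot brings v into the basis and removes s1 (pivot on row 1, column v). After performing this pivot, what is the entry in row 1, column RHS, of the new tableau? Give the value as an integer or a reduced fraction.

Pivot element is row 1, column v: 9.
Normalize row 1: new (row 1, RHS) = 8/9 = 8/9.
Row 1 is the pivot row, so the entry is 8/9.

8/9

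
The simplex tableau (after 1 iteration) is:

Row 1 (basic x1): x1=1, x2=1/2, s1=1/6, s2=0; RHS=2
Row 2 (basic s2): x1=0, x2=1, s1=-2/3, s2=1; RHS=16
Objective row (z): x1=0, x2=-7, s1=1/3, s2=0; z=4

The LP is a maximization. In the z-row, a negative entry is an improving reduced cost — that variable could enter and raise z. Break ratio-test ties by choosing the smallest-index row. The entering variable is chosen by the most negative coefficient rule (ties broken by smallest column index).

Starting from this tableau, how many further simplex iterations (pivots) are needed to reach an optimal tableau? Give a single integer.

1

pivot: x2 in, x1 out → z = 32
No improving column remains; optimal.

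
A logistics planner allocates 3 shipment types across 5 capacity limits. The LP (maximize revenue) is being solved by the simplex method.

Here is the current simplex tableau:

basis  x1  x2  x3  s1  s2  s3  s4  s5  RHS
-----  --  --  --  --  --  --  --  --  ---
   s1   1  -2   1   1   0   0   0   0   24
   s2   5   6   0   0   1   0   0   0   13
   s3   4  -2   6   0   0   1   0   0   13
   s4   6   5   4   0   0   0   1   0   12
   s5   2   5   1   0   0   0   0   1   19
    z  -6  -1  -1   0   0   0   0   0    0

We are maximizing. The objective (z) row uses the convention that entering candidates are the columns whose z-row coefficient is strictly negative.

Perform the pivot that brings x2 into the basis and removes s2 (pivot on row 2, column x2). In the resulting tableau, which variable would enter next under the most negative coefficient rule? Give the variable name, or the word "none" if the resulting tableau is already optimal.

x1

Pivot element 6. New z-row = old z-row − (-1)·(row 2/6).
Updated z-row coefficients: x1: -31/6, x2: 0, x3: -1, s1: 0, s2: 1/6, s3: 0, s4: 0, s5: 0.
The most negative is -31/6 in column x1, so x1 would enter next.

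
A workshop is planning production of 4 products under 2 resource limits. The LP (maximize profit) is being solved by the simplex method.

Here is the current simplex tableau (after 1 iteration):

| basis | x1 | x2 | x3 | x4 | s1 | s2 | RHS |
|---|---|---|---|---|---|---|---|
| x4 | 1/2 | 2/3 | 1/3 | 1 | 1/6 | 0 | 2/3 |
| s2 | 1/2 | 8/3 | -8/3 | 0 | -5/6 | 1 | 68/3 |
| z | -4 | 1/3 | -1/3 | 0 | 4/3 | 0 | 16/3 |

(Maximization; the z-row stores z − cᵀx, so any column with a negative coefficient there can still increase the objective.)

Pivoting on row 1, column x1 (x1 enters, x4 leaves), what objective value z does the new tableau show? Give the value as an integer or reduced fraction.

Minimum ratio for x1: (2/3)/(1/2) = 4/3.
z changes by −(z-row coeff of x1)·ratio = −(-4)·(4/3) = 16/3.
New z = 16/3 + (16/3) = 32/3.

32/3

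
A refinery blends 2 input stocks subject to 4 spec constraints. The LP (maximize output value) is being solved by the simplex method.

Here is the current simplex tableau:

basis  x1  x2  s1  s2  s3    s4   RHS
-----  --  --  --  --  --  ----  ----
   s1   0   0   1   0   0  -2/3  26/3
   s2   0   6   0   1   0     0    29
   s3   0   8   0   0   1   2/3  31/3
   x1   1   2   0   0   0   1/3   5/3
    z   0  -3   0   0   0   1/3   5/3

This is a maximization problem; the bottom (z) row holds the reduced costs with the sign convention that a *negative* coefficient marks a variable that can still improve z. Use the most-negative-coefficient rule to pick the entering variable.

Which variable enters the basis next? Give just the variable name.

Objective-row coefficients: x1: 0, x2: -3, s1: 0, s2: 0, s3: 0, s4: 1/3.
The most negative is -3 in column x2, so x2 enters.

x2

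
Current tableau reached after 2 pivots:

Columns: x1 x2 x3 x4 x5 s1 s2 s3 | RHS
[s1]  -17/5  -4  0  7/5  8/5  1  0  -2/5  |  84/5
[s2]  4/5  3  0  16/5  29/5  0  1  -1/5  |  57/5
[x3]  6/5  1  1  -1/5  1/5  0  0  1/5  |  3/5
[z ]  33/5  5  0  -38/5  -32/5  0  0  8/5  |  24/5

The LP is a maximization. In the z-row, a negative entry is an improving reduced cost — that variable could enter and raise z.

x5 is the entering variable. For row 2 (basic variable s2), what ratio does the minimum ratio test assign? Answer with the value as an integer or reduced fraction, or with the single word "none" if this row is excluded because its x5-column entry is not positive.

57/29

Ratio = RHS / (x5 entry) = (57/5) / (29/5) = 57/29.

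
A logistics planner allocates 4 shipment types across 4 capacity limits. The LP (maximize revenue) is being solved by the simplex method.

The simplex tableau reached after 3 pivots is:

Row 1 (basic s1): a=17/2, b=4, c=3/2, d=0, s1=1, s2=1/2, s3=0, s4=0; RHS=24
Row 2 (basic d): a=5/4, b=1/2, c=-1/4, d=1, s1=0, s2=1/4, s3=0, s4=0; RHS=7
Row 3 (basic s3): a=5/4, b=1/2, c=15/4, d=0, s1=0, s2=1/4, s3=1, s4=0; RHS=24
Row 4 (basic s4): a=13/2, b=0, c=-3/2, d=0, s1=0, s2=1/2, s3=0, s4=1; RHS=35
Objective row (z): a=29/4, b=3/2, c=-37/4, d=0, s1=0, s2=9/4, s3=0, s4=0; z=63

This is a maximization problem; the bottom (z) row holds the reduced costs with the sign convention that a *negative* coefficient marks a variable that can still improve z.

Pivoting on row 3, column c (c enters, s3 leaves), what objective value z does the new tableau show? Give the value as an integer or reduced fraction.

611/5

Minimum ratio for c: 24/(15/4) = 32/5.
z changes by −(z-row coeff of c)·ratio = −(-37/4)·(32/5) = 296/5.
New z = 63 + (296/5) = 611/5.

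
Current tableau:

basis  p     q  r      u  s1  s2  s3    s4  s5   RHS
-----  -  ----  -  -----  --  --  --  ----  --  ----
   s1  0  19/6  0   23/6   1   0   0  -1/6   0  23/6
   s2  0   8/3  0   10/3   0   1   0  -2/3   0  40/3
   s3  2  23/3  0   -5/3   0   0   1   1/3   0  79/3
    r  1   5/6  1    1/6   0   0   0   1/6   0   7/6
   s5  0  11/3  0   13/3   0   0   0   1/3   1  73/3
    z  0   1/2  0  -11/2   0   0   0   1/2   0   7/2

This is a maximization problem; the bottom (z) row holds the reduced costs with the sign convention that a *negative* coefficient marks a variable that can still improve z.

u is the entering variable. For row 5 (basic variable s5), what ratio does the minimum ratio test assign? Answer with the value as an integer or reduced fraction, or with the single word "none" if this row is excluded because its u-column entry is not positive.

Ratio = RHS / (u entry) = (73/3) / (13/3) = 73/13.

73/13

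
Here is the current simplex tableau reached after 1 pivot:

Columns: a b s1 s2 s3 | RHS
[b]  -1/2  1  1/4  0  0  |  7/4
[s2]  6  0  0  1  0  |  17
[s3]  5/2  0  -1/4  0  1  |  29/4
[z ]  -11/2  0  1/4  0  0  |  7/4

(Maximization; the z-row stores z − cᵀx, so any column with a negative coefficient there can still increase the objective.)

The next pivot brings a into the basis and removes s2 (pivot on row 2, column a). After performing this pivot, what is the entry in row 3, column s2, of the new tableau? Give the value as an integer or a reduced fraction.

-5/12

Pivot element is row 2, column a: 6.
Normalize row 2: new (row 2, s2) = 1/6 = 1/6.
row 3 ← row 3 − (5/2)·(new row 2): 0 − (5/2)·(1/6) = -5/12.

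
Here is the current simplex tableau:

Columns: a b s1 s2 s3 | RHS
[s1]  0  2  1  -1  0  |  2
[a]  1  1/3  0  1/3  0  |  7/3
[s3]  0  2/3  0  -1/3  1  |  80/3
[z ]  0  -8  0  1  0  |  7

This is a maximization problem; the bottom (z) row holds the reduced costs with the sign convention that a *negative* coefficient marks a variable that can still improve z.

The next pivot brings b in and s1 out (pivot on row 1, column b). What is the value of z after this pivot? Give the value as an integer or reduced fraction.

Minimum ratio for b: 2/2 = 1.
z changes by −(z-row coeff of b)·ratio = −(-8)·1 = 8.
New z = 7 + 8 = 15.

15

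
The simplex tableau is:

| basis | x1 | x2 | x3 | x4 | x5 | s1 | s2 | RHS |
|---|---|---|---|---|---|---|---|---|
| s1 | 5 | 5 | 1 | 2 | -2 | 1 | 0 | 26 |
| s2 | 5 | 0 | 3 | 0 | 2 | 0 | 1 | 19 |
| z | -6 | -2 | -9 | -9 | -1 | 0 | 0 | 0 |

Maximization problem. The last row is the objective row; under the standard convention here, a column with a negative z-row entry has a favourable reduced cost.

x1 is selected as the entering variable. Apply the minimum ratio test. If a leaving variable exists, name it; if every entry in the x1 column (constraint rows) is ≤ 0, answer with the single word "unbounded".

Ratios: row 1 (s1): 26/5 = 26/5; row 2 (s2): 19/5 = 19/5.
Minimum ratio is in the s2 row, so s2 leaves.

s2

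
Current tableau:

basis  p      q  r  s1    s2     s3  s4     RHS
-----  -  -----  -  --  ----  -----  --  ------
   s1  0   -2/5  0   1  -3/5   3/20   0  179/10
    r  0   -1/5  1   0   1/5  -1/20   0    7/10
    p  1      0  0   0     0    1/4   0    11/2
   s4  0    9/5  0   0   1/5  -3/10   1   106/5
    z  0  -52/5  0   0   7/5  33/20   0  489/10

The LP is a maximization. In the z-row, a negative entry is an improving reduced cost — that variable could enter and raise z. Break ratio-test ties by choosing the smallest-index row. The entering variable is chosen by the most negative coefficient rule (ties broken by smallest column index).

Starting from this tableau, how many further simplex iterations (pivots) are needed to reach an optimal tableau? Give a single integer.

pivot: q in, s4 out → z = 3085/18
pivot: s3 in, p out → z = 1559/9
No improving column remains; optimal.

2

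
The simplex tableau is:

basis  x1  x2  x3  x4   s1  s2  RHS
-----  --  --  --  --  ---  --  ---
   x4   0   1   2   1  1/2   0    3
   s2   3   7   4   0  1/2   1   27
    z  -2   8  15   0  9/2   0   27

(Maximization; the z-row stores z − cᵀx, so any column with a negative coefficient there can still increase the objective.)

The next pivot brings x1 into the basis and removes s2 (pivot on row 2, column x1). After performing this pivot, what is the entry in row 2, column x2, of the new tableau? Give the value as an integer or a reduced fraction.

7/3

Pivot element is row 2, column x1: 3.
Normalize row 2: new (row 2, x2) = 7/3 = 7/3.
Row 2 is the pivot row, so the entry is 7/3.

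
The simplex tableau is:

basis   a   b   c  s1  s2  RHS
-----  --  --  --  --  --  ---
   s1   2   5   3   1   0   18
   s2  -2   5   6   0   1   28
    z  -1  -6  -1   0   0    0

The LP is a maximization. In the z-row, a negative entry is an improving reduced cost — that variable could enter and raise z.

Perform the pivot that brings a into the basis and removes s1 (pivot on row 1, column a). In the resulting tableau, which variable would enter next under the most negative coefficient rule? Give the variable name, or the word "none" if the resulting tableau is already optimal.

b

Pivot element 2. New z-row = old z-row − (-1)·(row 1/2).
Updated z-row coefficients: a: 0, b: -7/2, c: 1/2, s1: 1/2, s2: 0.
The most negative is -7/2 in column b, so b would enter next.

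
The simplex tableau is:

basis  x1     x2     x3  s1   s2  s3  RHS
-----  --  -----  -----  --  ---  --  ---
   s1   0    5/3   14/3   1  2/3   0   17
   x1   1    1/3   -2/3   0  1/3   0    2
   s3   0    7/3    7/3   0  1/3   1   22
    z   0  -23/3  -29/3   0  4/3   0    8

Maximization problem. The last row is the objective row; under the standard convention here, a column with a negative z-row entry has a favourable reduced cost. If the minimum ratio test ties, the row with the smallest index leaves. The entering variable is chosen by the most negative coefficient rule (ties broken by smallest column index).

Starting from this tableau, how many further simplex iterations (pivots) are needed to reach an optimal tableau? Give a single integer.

2

pivot: x3 in, s1 out → z = 605/14
pivot: x2 in, x1 out → z = 607/8
No improving column remains; optimal.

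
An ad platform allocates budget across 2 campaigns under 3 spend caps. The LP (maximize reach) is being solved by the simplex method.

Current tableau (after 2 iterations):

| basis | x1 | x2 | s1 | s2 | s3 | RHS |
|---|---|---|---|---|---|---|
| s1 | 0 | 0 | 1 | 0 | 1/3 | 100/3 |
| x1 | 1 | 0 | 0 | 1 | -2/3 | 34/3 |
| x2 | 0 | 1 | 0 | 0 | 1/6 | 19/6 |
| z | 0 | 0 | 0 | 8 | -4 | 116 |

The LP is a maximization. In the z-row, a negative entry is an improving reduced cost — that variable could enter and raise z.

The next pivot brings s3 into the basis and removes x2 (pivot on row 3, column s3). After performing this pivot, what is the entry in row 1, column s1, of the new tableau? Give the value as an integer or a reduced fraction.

Pivot element is row 3, column s3: 1/6.
Normalize row 3: new (row 3, s1) = 0/(1/6) = 0.
row 1 ← row 1 − (1/3)·(new row 3): 1 − (1/3)·0 = 1.

1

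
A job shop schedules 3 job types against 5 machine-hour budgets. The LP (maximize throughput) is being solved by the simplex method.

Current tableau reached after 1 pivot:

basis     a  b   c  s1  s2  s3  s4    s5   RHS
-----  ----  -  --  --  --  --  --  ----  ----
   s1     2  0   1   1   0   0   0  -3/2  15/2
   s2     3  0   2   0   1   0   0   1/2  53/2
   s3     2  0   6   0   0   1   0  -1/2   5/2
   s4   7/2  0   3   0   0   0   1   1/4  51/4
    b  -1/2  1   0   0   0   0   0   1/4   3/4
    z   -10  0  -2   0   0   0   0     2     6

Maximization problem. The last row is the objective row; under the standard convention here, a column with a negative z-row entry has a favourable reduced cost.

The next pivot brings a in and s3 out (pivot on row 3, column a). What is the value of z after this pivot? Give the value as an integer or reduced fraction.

Minimum ratio for a: (5/2)/2 = 5/4.
z changes by −(z-row coeff of a)·ratio = −(-10)·(5/4) = 25/2.
New z = 6 + (25/2) = 37/2.

37/2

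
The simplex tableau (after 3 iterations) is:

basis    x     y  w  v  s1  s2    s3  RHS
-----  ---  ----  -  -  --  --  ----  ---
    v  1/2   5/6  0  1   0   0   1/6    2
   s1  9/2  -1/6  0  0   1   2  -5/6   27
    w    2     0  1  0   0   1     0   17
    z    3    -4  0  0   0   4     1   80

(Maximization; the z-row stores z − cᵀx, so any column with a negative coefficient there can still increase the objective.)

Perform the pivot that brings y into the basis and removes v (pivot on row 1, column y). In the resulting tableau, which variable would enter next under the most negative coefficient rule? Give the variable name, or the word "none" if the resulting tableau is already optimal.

Pivot element 5/6. New z-row = old z-row − (-4)·(row 1/(5/6)).
Updated z-row coefficients: x: 27/5, y: 0, w: 0, v: 24/5, s1: 0, s2: 4, s3: 9/5.
No coefficient is strictly negative; the tableau after this pivot is optimal.

none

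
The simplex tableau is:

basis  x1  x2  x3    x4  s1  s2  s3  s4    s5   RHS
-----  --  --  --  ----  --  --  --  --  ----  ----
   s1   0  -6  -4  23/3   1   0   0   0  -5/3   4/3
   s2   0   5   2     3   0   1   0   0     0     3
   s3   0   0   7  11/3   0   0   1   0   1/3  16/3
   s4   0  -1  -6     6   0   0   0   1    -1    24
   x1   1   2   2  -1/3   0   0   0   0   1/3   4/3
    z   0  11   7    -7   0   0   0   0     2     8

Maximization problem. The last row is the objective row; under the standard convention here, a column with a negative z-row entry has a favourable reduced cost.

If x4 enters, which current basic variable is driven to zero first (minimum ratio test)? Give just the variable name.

Ratios: row 1 (s1): (4/3)/(23/3) = 4/23; row 2 (s2): 3/3 = 1; row 3 (s3): (16/3)/(11/3) = 16/11; row 4 (s4): 24/6 = 4; row 5 (x1): entry -1/3 ≤ 0, skip.
Minimum ratio 4/23 is in the s1 row, so s1 leaves.

s1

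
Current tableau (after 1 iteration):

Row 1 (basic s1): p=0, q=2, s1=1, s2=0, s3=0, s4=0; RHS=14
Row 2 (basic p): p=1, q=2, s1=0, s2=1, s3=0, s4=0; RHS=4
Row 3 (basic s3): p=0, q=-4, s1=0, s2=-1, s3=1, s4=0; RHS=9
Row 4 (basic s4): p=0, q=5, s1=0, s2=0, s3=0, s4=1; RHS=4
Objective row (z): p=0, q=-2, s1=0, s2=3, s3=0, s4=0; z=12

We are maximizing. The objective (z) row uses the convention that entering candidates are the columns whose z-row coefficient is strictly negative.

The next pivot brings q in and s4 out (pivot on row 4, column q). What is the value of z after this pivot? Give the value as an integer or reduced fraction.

68/5

Minimum ratio for q: 4/5 = 4/5.
z changes by −(z-row coeff of q)·ratio = −(-2)·(4/5) = 8/5.
New z = 12 + (8/5) = 68/5.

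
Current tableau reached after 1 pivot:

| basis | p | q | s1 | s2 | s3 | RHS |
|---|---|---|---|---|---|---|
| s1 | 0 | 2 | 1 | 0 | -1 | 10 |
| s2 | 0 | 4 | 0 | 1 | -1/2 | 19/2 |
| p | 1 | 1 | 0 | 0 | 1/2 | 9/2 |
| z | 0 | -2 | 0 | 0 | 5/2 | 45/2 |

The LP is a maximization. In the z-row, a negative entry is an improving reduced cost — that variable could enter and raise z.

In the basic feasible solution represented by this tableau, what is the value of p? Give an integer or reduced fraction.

p is basic (row 3); its value is the RHS of that row: 9/2.

9/2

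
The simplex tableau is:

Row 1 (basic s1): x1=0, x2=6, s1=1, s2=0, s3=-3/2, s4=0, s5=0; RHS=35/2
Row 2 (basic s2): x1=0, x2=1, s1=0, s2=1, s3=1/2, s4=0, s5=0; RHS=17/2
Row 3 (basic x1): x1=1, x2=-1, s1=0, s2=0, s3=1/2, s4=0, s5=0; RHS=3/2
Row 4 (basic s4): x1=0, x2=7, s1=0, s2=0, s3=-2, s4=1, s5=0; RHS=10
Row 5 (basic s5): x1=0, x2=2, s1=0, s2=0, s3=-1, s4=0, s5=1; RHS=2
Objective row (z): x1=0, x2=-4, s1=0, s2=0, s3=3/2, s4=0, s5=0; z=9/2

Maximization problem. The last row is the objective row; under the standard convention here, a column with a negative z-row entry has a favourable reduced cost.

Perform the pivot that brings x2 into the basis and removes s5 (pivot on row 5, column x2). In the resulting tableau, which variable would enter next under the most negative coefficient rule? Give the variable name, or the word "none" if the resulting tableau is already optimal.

s3

Pivot element 2. New z-row = old z-row − (-4)·(row 5/2).
Updated z-row coefficients: x1: 0, x2: 0, s1: 0, s2: 0, s3: -1/2, s4: 0, s5: 2.
The most negative is -1/2 in column s3, so s3 would enter next.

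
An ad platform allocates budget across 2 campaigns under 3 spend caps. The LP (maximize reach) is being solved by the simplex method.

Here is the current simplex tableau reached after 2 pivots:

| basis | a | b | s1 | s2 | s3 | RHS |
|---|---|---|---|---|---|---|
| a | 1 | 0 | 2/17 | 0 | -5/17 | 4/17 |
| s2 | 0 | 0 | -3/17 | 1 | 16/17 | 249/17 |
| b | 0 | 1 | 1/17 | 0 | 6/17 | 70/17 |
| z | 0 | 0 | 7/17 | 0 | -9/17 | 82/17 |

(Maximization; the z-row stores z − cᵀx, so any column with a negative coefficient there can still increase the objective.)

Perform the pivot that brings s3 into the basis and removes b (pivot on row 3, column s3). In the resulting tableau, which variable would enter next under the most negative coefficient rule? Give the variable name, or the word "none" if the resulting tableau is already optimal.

Pivot element 6/17. New z-row = old z-row − (-9/17)·(row 3/(6/17)).
Updated z-row coefficients: a: 0, b: 3/2, s1: 1/2, s2: 0, s3: 0.
No coefficient is strictly negative; the tableau after this pivot is optimal.

none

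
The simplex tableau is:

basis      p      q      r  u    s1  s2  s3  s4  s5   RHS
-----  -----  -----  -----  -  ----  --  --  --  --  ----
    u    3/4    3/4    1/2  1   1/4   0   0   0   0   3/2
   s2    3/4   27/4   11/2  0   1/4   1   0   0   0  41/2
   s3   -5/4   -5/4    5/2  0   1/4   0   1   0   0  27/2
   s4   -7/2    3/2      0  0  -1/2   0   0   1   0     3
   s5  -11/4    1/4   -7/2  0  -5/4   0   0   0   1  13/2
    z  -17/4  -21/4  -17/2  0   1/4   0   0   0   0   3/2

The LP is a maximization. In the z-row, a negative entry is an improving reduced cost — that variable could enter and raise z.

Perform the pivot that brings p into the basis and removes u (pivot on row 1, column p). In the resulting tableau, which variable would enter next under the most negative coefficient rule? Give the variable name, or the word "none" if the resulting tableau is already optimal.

r

Pivot element 3/4. New z-row = old z-row − (-17/4)·(row 1/(3/4)).
Updated z-row coefficients: p: 0, q: -1, r: -17/3, u: 17/3, s1: 5/3, s2: 0, s3: 0, s4: 0, s5: 0.
The most negative is -17/3 in column r, so r would enter next.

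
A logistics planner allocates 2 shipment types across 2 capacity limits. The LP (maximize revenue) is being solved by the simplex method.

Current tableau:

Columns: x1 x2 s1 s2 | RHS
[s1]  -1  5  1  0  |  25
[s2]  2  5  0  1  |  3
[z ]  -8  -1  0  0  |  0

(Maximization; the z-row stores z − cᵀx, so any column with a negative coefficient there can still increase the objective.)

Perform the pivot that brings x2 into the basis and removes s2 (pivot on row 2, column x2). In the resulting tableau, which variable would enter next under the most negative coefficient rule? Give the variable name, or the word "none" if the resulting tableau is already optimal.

Pivot element 5. New z-row = old z-row − (-1)·(row 2/5).
Updated z-row coefficients: x1: -38/5, x2: 0, s1: 0, s2: 1/5.
The most negative is -38/5 in column x1, so x1 would enter next.

x1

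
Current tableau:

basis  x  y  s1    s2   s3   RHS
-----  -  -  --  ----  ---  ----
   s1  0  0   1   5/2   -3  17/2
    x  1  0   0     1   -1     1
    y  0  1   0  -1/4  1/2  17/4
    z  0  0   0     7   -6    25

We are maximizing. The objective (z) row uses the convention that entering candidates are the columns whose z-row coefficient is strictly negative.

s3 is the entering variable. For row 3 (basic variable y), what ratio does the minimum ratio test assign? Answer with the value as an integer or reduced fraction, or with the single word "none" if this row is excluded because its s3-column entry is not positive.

Ratio = RHS / (s3 entry) = (17/4) / (1/2) = 17/2.

17/2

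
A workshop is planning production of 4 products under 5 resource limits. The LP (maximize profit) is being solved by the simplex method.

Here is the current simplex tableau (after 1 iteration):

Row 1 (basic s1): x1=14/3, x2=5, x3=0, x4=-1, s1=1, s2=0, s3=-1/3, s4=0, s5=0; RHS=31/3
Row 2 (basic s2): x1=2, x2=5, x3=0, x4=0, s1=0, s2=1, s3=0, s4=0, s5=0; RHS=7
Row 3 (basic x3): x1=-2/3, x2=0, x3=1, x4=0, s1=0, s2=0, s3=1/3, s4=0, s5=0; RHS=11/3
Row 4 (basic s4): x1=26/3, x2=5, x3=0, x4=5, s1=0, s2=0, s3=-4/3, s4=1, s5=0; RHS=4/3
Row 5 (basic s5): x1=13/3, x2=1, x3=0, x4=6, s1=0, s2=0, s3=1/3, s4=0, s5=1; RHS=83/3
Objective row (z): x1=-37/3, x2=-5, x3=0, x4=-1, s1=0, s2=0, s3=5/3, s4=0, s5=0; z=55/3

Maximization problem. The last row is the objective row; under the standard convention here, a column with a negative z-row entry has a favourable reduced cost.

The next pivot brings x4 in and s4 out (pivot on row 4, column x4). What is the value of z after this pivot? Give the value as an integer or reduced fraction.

Minimum ratio for x4: (4/3)/5 = 4/15.
z changes by −(z-row coeff of x4)·ratio = −(-1)·(4/15) = 4/15.
New z = 55/3 + (4/15) = 93/5.

93/5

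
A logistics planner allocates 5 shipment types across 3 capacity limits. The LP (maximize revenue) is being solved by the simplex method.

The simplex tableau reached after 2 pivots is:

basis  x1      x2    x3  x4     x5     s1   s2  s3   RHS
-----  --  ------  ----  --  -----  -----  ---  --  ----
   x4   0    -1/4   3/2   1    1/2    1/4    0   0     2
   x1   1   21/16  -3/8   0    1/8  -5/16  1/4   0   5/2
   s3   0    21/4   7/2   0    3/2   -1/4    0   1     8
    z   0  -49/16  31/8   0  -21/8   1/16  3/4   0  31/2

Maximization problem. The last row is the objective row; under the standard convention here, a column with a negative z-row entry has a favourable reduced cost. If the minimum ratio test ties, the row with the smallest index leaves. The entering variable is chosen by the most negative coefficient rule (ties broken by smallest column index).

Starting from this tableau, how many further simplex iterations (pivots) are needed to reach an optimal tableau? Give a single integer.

2

pivot: x2 in, s3 out → z = 121/6
pivot: x5 in, x4 out → z = 659/24
No improving column remains; optimal.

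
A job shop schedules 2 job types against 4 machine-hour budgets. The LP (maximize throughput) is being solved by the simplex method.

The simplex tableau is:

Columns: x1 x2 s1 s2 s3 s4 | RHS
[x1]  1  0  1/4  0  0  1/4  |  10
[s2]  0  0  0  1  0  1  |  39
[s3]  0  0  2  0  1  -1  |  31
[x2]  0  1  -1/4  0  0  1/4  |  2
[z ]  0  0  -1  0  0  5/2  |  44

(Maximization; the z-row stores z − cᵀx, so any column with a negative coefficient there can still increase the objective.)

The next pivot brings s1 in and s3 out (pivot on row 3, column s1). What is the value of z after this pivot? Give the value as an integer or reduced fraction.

Minimum ratio for s1: 31/2 = 31/2.
z changes by −(z-row coeff of s1)·ratio = −(-1)·(31/2) = 31/2.
New z = 44 + (31/2) = 119/2.

119/2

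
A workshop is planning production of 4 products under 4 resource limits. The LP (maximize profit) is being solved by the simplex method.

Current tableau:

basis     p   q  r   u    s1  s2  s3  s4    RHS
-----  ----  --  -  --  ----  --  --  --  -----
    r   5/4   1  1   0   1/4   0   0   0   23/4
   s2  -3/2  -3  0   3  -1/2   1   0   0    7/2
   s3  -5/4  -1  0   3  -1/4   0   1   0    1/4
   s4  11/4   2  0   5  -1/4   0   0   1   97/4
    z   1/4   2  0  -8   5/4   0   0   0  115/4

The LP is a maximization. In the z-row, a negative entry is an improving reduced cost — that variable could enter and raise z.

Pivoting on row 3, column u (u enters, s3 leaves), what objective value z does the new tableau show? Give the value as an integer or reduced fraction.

353/12

Minimum ratio for u: (1/4)/3 = 1/12.
z changes by −(z-row coeff of u)·ratio = −(-8)·(1/12) = 2/3.
New z = 115/4 + (2/3) = 353/12.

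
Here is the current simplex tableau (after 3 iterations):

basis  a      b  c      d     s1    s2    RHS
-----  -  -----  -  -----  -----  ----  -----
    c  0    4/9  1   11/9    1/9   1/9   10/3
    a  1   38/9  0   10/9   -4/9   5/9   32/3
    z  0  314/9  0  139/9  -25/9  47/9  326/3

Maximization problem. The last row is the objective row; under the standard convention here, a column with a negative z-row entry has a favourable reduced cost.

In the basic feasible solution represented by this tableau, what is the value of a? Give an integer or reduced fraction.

a is basic (row 2); its value is the RHS of that row: 32/3.

32/3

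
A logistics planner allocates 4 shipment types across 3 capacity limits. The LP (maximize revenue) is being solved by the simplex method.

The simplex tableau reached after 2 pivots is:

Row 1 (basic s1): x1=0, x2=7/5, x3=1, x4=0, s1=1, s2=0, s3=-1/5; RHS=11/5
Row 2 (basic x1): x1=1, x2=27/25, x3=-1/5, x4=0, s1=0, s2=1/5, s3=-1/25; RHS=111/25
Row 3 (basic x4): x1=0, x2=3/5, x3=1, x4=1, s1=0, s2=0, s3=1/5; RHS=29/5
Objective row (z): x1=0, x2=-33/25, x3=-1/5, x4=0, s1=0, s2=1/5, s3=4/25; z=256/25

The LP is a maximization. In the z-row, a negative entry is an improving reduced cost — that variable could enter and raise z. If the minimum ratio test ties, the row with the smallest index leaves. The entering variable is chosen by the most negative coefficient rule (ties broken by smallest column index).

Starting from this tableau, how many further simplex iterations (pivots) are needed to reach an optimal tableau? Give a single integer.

pivot: x2 in, s1 out → z = 431/35
pivot: s3 in, x4 out → z = 64/5
No improving column remains; optimal.

2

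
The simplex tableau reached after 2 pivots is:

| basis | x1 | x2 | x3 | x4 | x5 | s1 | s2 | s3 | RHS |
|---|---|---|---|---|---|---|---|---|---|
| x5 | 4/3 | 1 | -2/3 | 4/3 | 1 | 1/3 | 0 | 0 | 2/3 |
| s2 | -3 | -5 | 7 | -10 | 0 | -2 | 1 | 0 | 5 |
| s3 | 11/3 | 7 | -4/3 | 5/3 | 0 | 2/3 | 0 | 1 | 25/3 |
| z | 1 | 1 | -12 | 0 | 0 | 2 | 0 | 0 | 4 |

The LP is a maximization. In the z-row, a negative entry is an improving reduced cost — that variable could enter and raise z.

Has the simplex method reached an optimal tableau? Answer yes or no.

Column x3 has objective-row coefficient -12, which is negative; an improving pivot exists, so not yet optimal.

no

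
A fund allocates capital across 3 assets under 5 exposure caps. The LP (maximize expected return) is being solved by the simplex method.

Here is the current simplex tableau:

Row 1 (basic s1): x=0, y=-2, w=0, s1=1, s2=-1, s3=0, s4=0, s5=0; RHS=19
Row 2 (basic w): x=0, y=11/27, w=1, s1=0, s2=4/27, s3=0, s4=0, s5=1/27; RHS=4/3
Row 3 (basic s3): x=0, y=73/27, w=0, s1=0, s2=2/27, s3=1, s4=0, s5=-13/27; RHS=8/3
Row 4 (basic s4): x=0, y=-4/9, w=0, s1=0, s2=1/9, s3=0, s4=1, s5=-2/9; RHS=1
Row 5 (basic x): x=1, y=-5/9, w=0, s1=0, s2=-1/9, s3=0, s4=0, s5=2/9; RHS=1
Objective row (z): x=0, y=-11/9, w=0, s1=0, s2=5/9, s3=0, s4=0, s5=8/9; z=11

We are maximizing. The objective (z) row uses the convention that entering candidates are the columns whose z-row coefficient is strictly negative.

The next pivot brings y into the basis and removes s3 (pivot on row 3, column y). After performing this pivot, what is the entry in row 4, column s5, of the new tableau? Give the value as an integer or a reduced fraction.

Pivot element is row 3, column y: 73/27.
Normalize row 3: new (row 3, s5) = (-13/27)/(73/27) = -13/73.
row 4 ← row 4 − (-4/9)·(new row 3): -2/9 − (-4/9)·(-13/73) = -22/73.

-22/73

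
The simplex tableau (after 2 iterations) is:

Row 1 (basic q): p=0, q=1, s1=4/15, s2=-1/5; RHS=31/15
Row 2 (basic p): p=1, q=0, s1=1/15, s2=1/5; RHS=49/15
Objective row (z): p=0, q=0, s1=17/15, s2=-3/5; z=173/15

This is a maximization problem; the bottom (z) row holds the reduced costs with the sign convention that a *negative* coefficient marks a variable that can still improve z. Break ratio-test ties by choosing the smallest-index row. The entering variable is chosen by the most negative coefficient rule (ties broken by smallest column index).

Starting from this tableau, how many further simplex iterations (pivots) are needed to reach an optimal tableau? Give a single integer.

1

pivot: s2 in, p out → z = 64/3
No improving column remains; optimal.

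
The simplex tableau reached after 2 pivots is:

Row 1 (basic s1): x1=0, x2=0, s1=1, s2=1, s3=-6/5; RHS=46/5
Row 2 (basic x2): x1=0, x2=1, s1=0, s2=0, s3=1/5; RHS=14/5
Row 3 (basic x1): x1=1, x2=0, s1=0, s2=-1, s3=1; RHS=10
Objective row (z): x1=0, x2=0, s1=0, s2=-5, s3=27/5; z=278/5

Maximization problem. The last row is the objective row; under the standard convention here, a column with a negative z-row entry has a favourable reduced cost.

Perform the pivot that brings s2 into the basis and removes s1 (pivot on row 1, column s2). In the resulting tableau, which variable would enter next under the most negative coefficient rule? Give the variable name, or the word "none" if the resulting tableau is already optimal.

s3

Pivot element 1. New z-row = old z-row − (-5)·(row 1/1).
Updated z-row coefficients: x1: 0, x2: 0, s1: 5, s2: 0, s3: -3/5.
The most negative is -3/5 in column s3, so s3 would enter next.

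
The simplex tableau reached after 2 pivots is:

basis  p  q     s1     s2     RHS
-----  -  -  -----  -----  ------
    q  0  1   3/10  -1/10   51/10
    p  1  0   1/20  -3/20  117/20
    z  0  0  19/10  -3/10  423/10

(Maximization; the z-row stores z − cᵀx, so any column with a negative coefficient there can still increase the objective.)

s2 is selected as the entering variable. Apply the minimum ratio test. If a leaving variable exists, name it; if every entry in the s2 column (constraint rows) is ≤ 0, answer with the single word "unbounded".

unbounded

s2-column entries: row 1: -1/10, row 2: -3/20. All ≤ 0, so s2 can increase without bound; the LP is unbounded in this direction.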